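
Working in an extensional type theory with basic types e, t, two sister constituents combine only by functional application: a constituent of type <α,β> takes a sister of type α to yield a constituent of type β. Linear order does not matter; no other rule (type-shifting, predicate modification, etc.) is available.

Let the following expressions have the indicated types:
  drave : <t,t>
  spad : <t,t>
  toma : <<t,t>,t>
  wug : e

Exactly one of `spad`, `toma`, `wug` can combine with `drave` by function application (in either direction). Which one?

spad : <t,t> — neither side's domain matches the other.
toma — combines: toma : <<t,t>,t> takes drave : <t,t> as argument, giving t.
wug : e — neither side's domain matches the other.

toma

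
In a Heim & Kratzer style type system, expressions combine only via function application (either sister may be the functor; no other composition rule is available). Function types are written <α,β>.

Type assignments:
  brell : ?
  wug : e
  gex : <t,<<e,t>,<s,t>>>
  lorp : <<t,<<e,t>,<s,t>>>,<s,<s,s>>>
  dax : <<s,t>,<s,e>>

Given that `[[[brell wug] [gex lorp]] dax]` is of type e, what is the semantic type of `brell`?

[[[brell wug] [gex lorp]] dax] is required to be e. dax : <<s,t>,<s,e>> cannot yield e as functor, so [[brell wug] [gex lorp]] : <<<s,t>,<s,e>>,e>.
[[brell wug] [gex lorp]] is required to be <<<s,t>,<s,e>>,e>. [gex lorp] : <s,<s,s>> cannot yield <<<s,t>,<s,e>>,e> as functor, so [brell wug] : <<s,<s,s>>,<<<s,t>,<s,e>>,e>>.
[brell wug] is required to be <<s,<s,s>>,<<<s,t>,<s,e>>,e>>. wug : e cannot yield <<s,<s,s>>,<<<s,t>,<s,e>>,e>> as functor, so brell : <e,<<s,<s,s>>,<<<s,t>,<s,e>>,e>>>.

<e,<<s,<s,s>>,<<<s,t>,<s,e>>,e>>>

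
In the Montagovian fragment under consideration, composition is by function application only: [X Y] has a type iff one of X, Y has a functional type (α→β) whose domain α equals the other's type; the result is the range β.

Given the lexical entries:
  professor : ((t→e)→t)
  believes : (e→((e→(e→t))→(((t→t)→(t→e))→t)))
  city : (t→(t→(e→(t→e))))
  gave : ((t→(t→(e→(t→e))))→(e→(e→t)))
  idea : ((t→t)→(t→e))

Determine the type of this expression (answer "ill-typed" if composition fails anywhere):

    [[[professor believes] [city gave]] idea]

At [professor believes]: neither ((t→e)→t) nor (e→((e→(e→t))→(((t→t)→(t→e))→t))) can take the other as argument; the node is ill-typed.

ill-typed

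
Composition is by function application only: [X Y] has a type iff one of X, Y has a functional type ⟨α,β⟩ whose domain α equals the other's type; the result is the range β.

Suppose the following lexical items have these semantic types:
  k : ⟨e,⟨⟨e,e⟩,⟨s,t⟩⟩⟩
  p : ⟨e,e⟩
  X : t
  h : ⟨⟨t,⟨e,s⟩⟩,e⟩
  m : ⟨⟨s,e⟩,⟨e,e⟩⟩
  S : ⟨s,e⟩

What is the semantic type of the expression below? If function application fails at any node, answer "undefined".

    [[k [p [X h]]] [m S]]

undefined

At [X h]: neither t nor ⟨⟨t,⟨e,s⟩⟩,e⟩ can take the other as argument; the node is ill-typed.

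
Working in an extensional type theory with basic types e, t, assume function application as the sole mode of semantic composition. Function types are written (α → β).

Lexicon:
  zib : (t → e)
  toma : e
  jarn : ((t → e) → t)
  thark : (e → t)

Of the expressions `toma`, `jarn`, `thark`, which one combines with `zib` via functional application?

toma : e — neither side's domain matches the other.
jarn — combines: jarn : ((t → e) → t) takes zib : (t → e) as argument, giving t.
thark : (e → t) — neither side's domain matches the other.

jarn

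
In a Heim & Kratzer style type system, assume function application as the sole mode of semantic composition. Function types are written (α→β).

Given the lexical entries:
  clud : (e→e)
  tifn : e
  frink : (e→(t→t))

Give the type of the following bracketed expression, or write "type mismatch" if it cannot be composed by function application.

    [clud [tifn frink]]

type mismatch

At [tifn frink], frink : (e→(t→t)) takes tifn : e, giving (t→t).
At [clud [tifn frink]]: neither (e→e) nor (t→t) can take the other as argument; the node is ill-typed.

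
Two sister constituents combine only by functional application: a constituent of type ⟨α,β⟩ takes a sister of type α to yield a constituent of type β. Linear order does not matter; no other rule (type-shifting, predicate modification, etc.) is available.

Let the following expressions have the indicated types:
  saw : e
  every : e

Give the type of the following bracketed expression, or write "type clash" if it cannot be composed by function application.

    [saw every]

At [saw every]: neither e nor e can take the other as argument; the node is ill-typed.

type clash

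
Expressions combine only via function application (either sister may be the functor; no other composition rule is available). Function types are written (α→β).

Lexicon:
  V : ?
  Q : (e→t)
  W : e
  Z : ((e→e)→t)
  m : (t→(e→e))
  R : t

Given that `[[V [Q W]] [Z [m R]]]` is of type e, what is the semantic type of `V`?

At [[V [Q W]] [Z [m R]]] (required: e): [Z [m R]] is t, which is not a function with range e; hence [V [Q W]] is the functor — type (t→e).
At [V [Q W]] (required: (t→e)): [Q W] is t, which is not a function with range (t→e); hence V is the functor — type (t→(t→e)).

(t→(t→e))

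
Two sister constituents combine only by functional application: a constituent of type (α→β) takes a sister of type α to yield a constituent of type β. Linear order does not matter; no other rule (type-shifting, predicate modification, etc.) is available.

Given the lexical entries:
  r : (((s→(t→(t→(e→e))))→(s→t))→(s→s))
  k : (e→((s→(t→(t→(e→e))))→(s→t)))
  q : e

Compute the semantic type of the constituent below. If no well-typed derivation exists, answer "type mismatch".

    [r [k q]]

(s→s)

[k q] — k of type (e→((s→(t→(t→(e→e))))→(s→t))) combines with q of type e: type ((s→(t→(t→(e→e))))→(s→t)).
[r [k q]] — r of type (((s→(t→(t→(e→e))))→(s→t))→(s→s)) combines with [k q] of type ((s→(t→(t→(e→e))))→(s→t)): type (s→s).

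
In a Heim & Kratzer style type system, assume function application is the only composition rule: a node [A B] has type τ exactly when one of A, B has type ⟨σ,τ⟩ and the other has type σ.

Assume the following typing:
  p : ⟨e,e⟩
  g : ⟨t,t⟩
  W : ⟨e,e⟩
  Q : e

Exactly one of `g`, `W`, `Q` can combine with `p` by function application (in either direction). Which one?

g : ⟨t,t⟩ — no; p wants e, and g wants t.
W : ⟨e,e⟩ — no; p wants e, and W wants e.
Q — combines: p : ⟨e,e⟩ takes Q : e as argument, giving e.

Q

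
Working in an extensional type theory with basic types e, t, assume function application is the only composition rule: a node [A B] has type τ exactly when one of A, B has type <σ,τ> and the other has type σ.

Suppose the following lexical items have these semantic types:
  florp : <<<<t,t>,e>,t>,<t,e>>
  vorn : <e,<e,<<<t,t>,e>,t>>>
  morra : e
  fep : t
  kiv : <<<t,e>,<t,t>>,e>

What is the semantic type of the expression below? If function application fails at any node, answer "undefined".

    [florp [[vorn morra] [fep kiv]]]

[vorn morra] — vorn of type <e,<e,<<<t,t>,e>,t>>> combines with morra of type e: type <e,<<<t,t>,e>,t>>.
At [fep kiv]: neither t nor <<<t,e>,<t,t>>,e> can take the other as argument; the node is ill-typed.

undefined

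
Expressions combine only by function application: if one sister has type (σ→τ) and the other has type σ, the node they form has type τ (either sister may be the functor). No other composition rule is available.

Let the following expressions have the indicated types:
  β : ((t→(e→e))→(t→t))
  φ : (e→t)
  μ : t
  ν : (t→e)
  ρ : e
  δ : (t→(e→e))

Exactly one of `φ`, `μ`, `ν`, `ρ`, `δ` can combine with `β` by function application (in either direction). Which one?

δ

φ : (e→t) — neither side's domain matches the other.
μ : t — neither side's domain matches the other.
ν : (t→e) — neither side's domain matches the other.
ρ : e — neither side's domain matches the other.
δ — combines: β : ((t→(e→e))→(t→t)) takes δ : (t→(e→e)) as argument, giving (t→t).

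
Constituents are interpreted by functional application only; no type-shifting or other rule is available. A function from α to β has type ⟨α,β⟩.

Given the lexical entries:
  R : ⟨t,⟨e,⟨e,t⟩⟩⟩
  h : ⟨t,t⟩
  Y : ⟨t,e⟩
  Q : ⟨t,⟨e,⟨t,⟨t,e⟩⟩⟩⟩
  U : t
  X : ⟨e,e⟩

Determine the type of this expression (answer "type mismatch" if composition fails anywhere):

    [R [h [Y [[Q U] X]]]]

type mismatch

[Q U] — Q of type ⟨t,⟨e,⟨t,⟨t,e⟩⟩⟩⟩ combines with U of type t: type ⟨e,⟨t,⟨t,e⟩⟩⟩.
[[Q U] X]: ⟨e,⟨t,⟨t,e⟩⟩⟩ with ⟨e,e⟩ — neither is a function whose domain matches the other; composition fails here.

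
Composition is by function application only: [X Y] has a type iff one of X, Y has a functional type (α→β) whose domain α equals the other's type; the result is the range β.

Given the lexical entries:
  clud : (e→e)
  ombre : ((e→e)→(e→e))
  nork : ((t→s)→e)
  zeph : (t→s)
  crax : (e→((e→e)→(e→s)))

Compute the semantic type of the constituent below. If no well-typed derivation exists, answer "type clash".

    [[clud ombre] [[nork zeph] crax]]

[clud ombre]: functor ombre : ((e→e)→(e→e)), argument clud : (e→e); result (e→e).
[nork zeph]: functor nork : ((t→s)→e), argument zeph : (t→s); result e.
[[nork zeph] crax]: functor crax : (e→((e→e)→(e→s))), argument [nork zeph] : e; result ((e→e)→(e→s)).
[[clud ombre] [[nork zeph] crax]]: functor [[nork zeph] crax] : ((e→e)→(e→s)), argument [clud ombre] : (e→e); result (e→s).

(e→s)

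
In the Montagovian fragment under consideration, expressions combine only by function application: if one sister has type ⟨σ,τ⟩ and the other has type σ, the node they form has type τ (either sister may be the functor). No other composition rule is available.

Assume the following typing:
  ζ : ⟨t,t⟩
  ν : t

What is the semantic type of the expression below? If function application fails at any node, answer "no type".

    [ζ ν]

[ζ ν]: functor ζ : ⟨t,t⟩, argument ν : t; result t.

t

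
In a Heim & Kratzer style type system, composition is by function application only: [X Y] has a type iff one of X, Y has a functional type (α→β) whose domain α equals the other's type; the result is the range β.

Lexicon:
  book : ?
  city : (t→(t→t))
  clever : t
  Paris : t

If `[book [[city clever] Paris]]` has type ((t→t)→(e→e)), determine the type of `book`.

At [book [[city clever] Paris]] (required: ((t→t)→(e→e))): [[city clever] Paris] is t, which is not a function with range ((t→t)→(e→e)); hence book is the functor — type (t→((t→t)→(e→e))).

(t→((t→t)→(e→e)))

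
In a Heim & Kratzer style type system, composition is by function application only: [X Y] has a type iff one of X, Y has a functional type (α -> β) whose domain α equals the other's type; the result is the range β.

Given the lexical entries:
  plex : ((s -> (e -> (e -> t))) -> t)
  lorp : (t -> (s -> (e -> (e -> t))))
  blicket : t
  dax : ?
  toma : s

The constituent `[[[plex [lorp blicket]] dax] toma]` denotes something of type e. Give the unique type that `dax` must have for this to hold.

(t -> (s -> e))

[[[plex [lorp blicket]] dax] toma] must have type e. The sister toma has type s; that is not a function onto e, so [[plex [lorp blicket]] dax] must be the functor, of type (s -> e).
[[plex [lorp blicket]] dax] must have type (s -> e). The sister [plex [lorp blicket]] has type t; that is not a function onto (s -> e), so dax must be the functor, of type (t -> (s -> e)).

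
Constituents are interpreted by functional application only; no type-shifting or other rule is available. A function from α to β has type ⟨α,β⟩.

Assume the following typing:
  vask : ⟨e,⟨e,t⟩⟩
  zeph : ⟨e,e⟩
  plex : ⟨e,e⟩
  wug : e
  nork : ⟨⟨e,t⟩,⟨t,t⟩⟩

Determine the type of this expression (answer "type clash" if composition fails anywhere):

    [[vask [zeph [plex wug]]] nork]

⟨t,t⟩

At [plex wug], plex : ⟨e,e⟩ takes wug : e, giving e.
At [zeph [plex wug]], zeph : ⟨e,e⟩ takes [plex wug] : e, giving e.
At [vask [zeph [plex wug]]], vask : ⟨e,⟨e,t⟩⟩ takes [zeph [plex wug]] : e, giving ⟨e,t⟩.
At [[vask [zeph [plex wug]]] nork], nork : ⟨⟨e,t⟩,⟨t,t⟩⟩ takes [vask [zeph [plex wug]]] : ⟨e,t⟩, giving ⟨t,t⟩.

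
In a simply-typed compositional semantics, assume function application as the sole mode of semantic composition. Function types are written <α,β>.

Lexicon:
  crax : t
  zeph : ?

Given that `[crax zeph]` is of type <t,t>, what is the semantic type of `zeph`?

<t,<t,t>>

At [crax zeph] (required: <t,t>): crax is t, which is not a function with range <t,t>; hence zeph is the functor — type <t,<t,t>>.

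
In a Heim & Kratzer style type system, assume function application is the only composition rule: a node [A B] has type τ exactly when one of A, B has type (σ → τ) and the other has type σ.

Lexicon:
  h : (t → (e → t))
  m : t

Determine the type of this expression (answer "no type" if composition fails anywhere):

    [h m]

At [h m], h : (t → (e → t)) takes m : t, giving (e → t).

(e → t)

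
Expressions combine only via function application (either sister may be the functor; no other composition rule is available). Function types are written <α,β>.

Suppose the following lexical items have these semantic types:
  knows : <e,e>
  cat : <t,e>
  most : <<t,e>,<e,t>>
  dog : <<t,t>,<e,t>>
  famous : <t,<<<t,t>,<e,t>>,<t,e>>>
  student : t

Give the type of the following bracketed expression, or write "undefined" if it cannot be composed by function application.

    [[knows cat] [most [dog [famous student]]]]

At [knows cat]: neither <e,e> nor <t,e> can take the other as argument; the node is ill-typed.

undefined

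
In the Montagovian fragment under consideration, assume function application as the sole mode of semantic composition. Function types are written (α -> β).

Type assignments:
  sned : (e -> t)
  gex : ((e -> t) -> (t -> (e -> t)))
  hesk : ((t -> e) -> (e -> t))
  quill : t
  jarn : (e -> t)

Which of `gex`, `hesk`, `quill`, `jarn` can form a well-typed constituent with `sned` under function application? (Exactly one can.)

gex

gex — combines: gex : ((e -> t) -> (t -> (e -> t))) takes sned : (e -> t) as argument, giving (t -> (e -> t)).
hesk : ((t -> e) -> (e -> t)) — no; sned wants e, and hesk wants (t -> e).
quill : t — no; sned wants e, and quill wants nothing (atomic).
jarn : (e -> t) — no; sned wants e, and jarn wants e.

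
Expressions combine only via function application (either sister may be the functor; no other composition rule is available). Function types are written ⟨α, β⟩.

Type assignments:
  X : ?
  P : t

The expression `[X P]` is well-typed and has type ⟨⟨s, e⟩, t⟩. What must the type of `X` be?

⟨t, ⟨⟨s, e⟩, t⟩⟩

[X P] is required to be ⟨⟨s, e⟩, t⟩. P : t cannot yield ⟨⟨s, e⟩, t⟩ as functor, so X : ⟨t, ⟨⟨s, e⟩, t⟩⟩.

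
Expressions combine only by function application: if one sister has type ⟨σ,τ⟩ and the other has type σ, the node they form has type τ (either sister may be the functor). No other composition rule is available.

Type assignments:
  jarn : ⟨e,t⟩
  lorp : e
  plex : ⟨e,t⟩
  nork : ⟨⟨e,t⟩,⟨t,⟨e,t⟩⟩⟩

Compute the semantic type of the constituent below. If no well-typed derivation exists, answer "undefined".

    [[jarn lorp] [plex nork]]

[jarn lorp]: jarn is ⟨e,t⟩, lorp is e; result t.
[plex nork]: nork is ⟨⟨e,t⟩,⟨t,⟨e,t⟩⟩⟩, plex is ⟨e,t⟩; result ⟨t,⟨e,t⟩⟩.
[[jarn lorp] [plex nork]]: [plex nork] is ⟨t,⟨e,t⟩⟩, [jarn lorp] is t; result ⟨e,t⟩.

⟨e,t⟩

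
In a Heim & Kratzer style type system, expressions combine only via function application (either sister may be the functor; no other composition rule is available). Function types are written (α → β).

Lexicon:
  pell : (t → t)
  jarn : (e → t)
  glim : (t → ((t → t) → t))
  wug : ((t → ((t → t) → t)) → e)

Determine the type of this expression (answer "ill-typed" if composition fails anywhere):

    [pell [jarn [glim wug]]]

[glim wug]: wug is ((t → ((t → t) → t)) → e), glim is (t → ((t → t) → t)); result e.
[jarn [glim wug]]: jarn is (e → t), [glim wug] is e; result t.
[pell [jarn [glim wug]]]: pell is (t → t), [jarn [glim wug]] is t; result t.

t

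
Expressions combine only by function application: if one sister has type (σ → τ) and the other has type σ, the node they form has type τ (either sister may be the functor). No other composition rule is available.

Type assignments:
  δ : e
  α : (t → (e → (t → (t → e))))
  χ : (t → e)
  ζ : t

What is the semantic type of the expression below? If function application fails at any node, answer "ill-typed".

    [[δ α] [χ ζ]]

ill-typed

[δ α]: e and (t → (e → (t → (t → e)))) cannot combine by function application — type clash.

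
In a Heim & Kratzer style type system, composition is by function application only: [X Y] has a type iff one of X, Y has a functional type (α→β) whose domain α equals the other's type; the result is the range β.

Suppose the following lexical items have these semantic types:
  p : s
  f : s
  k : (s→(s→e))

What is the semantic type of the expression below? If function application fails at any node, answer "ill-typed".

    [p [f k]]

e

[f k]: k is (s→(s→e)), f is s; result (s→e).
[p [f k]]: [f k] is (s→e), p is s; result e.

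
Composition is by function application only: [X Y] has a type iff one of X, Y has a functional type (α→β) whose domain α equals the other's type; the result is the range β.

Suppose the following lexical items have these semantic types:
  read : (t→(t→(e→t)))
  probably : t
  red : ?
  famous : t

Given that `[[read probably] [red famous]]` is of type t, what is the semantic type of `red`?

(t→((t→(e→t))→t))

[[read probably] [red famous]] must have type t. The sister [read probably] has type (t→(e→t)); that is not a function onto t, so [red famous] must be the functor, of type ((t→(e→t))→t).
[red famous] must have type ((t→(e→t))→t). The sister famous has type t; that is not a function onto ((t→(e→t))→t), so red must be the functor, of type (t→((t→(e→t))→t)).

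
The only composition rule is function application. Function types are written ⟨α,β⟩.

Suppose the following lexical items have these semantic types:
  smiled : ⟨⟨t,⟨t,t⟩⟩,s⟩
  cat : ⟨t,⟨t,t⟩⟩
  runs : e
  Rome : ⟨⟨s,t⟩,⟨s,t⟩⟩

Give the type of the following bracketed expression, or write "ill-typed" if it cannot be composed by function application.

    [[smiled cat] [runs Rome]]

[smiled cat] — smiled of type ⟨⟨t,⟨t,t⟩⟩,s⟩ combines with cat of type ⟨t,⟨t,t⟩⟩: type s.
At [runs Rome]: neither e nor ⟨⟨s,t⟩,⟨s,t⟩⟩ can take the other as argument; the node is ill-typed.

ill-typed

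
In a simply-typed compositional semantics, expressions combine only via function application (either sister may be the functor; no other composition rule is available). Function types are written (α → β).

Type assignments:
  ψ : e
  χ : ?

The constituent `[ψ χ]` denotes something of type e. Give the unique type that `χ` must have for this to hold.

For [ψ χ] to have type e with ψ of type e, χ must be the function: χ : (e → e).

(e → e)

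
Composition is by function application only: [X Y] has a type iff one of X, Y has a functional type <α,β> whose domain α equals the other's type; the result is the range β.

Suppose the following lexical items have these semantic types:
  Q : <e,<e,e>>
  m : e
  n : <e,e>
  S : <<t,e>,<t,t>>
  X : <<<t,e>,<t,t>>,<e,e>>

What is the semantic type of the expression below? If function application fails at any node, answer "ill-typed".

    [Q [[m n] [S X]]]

[m n]: <e,e> applied to e yields e.
[S X]: <<<t,e>,<t,t>>,<e,e>> applied to <<t,e>,<t,t>> yields <e,e>.
[[m n] [S X]]: <e,e> applied to e yields e.
[Q [[m n] [S X]]]: <e,<e,e>> applied to e yields <e,e>.

<e,e>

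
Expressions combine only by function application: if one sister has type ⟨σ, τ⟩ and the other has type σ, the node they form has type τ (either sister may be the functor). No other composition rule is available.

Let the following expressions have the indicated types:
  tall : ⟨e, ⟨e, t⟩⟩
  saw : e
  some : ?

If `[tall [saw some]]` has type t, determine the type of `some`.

⟨e, ⟨⟨e, ⟨e, t⟩⟩, t⟩⟩

[tall [saw some]] is required to be t. tall : ⟨e, ⟨e, t⟩⟩ cannot yield t as functor, so [saw some] : ⟨⟨e, ⟨e, t⟩⟩, t⟩.
[saw some] is required to be ⟨⟨e, ⟨e, t⟩⟩, t⟩. saw : e cannot yield ⟨⟨e, ⟨e, t⟩⟩, t⟩ as functor, so some : ⟨e, ⟨⟨e, ⟨e, t⟩⟩, t⟩⟩.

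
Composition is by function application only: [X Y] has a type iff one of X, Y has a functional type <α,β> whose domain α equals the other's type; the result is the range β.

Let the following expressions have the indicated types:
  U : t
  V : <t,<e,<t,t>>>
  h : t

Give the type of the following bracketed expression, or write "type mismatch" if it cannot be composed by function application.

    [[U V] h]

type mismatch

[U V] — V of type <t,<e,<t,t>>> combines with U of type t: type <e,<t,t>>.
[[U V] h]: <e,<t,t>> with t — neither is a function whose domain matches the other; composition fails here.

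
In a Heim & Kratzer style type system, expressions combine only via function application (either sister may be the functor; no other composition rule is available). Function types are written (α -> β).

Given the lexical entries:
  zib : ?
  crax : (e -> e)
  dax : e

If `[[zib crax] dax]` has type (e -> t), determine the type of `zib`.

[[zib crax] dax] must have type (e -> t). The sister dax has type e; that is not a function onto (e -> t), so [zib crax] must be the functor, of type (e -> (e -> t)).
[zib crax] must have type (e -> (e -> t)). The sister crax has type (e -> e); that is not a function onto (e -> (e -> t)), so zib must be the functor, of type ((e -> e) -> (e -> (e -> t))).

((e -> e) -> (e -> (e -> t)))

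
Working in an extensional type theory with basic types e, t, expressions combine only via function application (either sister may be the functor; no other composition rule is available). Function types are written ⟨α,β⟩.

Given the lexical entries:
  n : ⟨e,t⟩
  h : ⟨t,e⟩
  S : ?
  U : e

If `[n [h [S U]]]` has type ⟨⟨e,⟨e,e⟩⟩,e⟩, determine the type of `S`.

⟨e,⟨⟨t,e⟩,⟨⟨e,t⟩,⟨⟨e,⟨e,e⟩⟩,e⟩⟩⟩⟩

[n [h [S U]]] must have type ⟨⟨e,⟨e,e⟩⟩,e⟩. The sister n has type ⟨e,t⟩; that is not a function onto ⟨⟨e,⟨e,e⟩⟩,e⟩, so [h [S U]] must be the functor, of type ⟨⟨e,t⟩,⟨⟨e,⟨e,e⟩⟩,e⟩⟩.
[h [S U]] must have type ⟨⟨e,t⟩,⟨⟨e,⟨e,e⟩⟩,e⟩⟩. The sister h has type ⟨t,e⟩; that is not a function onto ⟨⟨e,t⟩,⟨⟨e,⟨e,e⟩⟩,e⟩⟩, so [S U] must be the functor, of type ⟨⟨t,e⟩,⟨⟨e,t⟩,⟨⟨e,⟨e,e⟩⟩,e⟩⟩⟩.
[S U] must have type ⟨⟨t,e⟩,⟨⟨e,t⟩,⟨⟨e,⟨e,e⟩⟩,e⟩⟩⟩. The sister U has type e; that is not a function onto ⟨⟨t,e⟩,⟨⟨e,t⟩,⟨⟨e,⟨e,e⟩⟩,e⟩⟩⟩, so S must be the functor, of type ⟨e,⟨⟨t,e⟩,⟨⟨e,t⟩,⟨⟨e,⟨e,e⟩⟩,e⟩⟩⟩⟩.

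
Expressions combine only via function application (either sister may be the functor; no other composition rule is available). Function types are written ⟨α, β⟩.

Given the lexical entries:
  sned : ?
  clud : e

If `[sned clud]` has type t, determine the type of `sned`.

For [sned clud] to have type t with clud of type e, sned must be the function: sned : ⟨e, t⟩.

⟨e, t⟩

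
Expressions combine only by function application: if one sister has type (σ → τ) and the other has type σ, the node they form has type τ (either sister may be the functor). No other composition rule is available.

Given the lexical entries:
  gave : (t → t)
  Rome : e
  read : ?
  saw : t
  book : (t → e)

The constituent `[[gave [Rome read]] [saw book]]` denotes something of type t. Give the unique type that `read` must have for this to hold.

[[gave [Rome read]] [saw book]] is required to be t. [saw book] : e cannot yield t as functor, so [gave [Rome read]] : (e → t).
[gave [Rome read]] is required to be (e → t). gave : (t → t) cannot yield (e → t) as functor, so [Rome read] : ((t → t) → (e → t)).
[Rome read] is required to be ((t → t) → (e → t)). Rome : e cannot yield ((t → t) → (e → t)) as functor, so read : (e → ((t → t) → (e → t))).

(e → ((t → t) → (e → t)))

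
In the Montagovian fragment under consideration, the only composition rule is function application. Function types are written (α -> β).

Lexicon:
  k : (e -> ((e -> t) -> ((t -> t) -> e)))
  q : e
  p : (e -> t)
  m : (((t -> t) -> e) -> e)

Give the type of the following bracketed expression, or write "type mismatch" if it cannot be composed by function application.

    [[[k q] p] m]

e

At [k q], k : (e -> ((e -> t) -> ((t -> t) -> e))) takes q : e, giving ((e -> t) -> ((t -> t) -> e)).
At [[k q] p], [k q] : ((e -> t) -> ((t -> t) -> e)) takes p : (e -> t), giving ((t -> t) -> e).
At [[[k q] p] m], m : (((t -> t) -> e) -> e) takes [[k q] p] : ((t -> t) -> e), giving e.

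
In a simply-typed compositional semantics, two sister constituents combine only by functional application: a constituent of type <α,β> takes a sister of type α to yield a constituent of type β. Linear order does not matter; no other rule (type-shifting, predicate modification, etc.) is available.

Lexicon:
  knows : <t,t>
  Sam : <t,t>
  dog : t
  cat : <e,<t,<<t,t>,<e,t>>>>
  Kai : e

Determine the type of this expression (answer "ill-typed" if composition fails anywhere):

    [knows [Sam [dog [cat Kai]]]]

ill-typed

[cat Kai]: cat is <e,<t,<<t,t>,<e,t>>>>, Kai is e; result <t,<<t,t>,<e,t>>>.
[dog [cat Kai]]: [cat Kai] is <t,<<t,t>,<e,t>>>, dog is t; result <<t,t>,<e,t>>.
[Sam [dog [cat Kai]]]: [dog [cat Kai]] is <<t,t>,<e,t>>, Sam is <t,t>; result <e,t>.
At [knows [Sam [dog [cat Kai]]]]: neither <t,t> nor <e,t> can take the other as argument; the node is ill-typed.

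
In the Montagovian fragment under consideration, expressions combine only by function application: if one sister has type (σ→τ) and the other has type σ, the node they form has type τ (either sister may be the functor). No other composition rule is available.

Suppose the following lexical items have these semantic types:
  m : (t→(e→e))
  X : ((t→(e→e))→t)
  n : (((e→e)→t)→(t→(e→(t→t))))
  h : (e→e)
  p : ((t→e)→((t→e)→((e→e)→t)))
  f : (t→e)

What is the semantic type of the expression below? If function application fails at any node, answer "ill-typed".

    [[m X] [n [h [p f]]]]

ill-typed

[m X]: X is ((t→(e→e))→t), m is (t→(e→e)); result t.
[p f]: p is ((t→e)→((t→e)→((e→e)→t))), f is (t→e); result ((t→e)→((e→e)→t)).
At [h [p f]]: neither (e→e) nor ((t→e)→((e→e)→t)) can take the other as argument; the node is ill-typed.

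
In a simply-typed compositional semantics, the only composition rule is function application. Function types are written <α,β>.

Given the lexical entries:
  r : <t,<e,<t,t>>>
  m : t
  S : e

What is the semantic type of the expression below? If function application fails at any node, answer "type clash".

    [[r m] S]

<t,t>

[r m]: <t,<e,<t,t>>> applied to t yields <e,<t,t>>.
[[r m] S]: <e,<t,t>> applied to e yields <t,t>.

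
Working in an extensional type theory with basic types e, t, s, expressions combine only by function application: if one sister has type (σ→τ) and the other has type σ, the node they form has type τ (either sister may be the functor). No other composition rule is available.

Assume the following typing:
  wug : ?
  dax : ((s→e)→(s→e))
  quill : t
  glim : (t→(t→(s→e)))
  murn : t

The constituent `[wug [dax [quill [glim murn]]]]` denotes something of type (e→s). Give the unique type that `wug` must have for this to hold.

((s→e)→(e→s))

At [wug [dax [quill [glim murn]]]] (required: (e→s)): [dax [quill [glim murn]]] is (s→e), which is not a function with range (e→s); hence wug is the functor — type ((s→e)→(e→s)).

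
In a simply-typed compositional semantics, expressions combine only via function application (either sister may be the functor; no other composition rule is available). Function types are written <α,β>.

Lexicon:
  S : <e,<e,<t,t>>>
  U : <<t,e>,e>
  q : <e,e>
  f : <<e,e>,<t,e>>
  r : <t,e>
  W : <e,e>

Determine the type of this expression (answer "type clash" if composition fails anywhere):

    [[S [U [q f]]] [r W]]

type clash

[q f] — f of type <<e,e>,<t,e>> combines with q of type <e,e>: type <t,e>.
[U [q f]] — U of type <<t,e>,e> combines with [q f] of type <t,e>: type e.
[S [U [q f]]] — S of type <e,<e,<t,t>>> combines with [U [q f]] of type e: type <e,<t,t>>.
[r W]: <t,e> with <e,e> — neither is a function whose domain matches the other; composition fails here.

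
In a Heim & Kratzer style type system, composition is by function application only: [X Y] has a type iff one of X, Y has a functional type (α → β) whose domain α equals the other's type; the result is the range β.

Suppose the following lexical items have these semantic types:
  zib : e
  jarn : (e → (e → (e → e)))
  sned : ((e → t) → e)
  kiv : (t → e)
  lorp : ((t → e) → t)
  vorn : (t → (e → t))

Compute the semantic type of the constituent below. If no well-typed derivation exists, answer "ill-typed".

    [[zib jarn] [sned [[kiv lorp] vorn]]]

(e → e)

At [zib jarn], jarn : (e → (e → (e → e))) takes zib : e, giving (e → (e → e)).
At [kiv lorp], lorp : ((t → e) → t) takes kiv : (t → e), giving t.
At [[kiv lorp] vorn], vorn : (t → (e → t)) takes [kiv lorp] : t, giving (e → t).
At [sned [[kiv lorp] vorn]], sned : ((e → t) → e) takes [[kiv lorp] vorn] : (e → t), giving e.
At [[zib jarn] [sned [[kiv lorp] vorn]]], [zib jarn] : (e → (e → e)) takes [sned [[kiv lorp] vorn]] : e, giving (e → e).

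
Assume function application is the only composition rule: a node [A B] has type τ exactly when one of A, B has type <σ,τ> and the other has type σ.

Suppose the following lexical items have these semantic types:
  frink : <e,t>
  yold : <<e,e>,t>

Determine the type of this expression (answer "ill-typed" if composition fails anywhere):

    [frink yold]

ill-typed

[frink yold]: <e,t> with <<e,e>,t> — neither is a function whose domain matches the other; composition fails here.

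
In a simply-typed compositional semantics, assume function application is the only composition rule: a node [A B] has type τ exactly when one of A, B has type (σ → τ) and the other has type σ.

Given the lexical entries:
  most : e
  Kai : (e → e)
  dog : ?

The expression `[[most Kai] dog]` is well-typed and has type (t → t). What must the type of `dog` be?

(e → (t → t))

At [[most Kai] dog] (required: (t → t)): [most Kai] is e, which is not a function with range (t → t); hence dog is the functor — type (e → (t → t)).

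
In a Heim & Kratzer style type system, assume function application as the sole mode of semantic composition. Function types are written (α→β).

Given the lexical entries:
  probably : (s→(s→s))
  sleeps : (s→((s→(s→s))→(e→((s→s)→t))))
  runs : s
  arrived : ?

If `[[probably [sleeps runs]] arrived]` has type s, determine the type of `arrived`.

((e→((s→s)→t))→s)

[[probably [sleeps runs]] arrived] must have type s. The sister [probably [sleeps runs]] has type (e→((s→s)→t)); that is not a function onto s, so arrived must be the functor, of type ((e→((s→s)→t))→s).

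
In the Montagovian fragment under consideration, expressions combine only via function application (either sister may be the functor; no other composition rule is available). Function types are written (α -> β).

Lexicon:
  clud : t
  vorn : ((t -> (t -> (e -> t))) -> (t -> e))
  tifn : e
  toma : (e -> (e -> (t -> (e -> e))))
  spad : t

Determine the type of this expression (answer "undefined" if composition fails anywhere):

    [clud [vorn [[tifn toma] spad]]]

[tifn toma]: toma is (e -> (e -> (t -> (e -> e)))), tifn is e; result (e -> (t -> (e -> e))).
At [[tifn toma] spad]: neither (e -> (t -> (e -> e))) nor t can take the other as argument; the node is ill-typed.

undefined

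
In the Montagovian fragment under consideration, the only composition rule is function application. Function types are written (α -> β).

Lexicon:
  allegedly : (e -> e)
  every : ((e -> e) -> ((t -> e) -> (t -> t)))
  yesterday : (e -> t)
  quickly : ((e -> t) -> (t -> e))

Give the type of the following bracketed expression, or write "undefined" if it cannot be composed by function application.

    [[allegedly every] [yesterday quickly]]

(t -> t)

[allegedly every]: functor every : ((e -> e) -> ((t -> e) -> (t -> t))), argument allegedly : (e -> e); result ((t -> e) -> (t -> t)).
[yesterday quickly]: functor quickly : ((e -> t) -> (t -> e)), argument yesterday : (e -> t); result (t -> e).
[[allegedly every] [yesterday quickly]]: functor [allegedly every] : ((t -> e) -> (t -> t)), argument [yesterday quickly] : (t -> e); result (t -> t).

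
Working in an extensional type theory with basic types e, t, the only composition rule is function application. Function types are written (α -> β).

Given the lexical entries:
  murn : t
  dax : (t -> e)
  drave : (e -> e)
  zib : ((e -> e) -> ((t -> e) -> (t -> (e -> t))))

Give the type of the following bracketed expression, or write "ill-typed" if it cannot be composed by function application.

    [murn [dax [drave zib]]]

(e -> t)

[drave zib] — zib of type ((e -> e) -> ((t -> e) -> (t -> (e -> t)))) combines with drave of type (e -> e): type ((t -> e) -> (t -> (e -> t))).
[dax [drave zib]] — [drave zib] of type ((t -> e) -> (t -> (e -> t))) combines with dax of type (t -> e): type (t -> (e -> t)).
[murn [dax [drave zib]]] — [dax [drave zib]] of type (t -> (e -> t)) combines with murn of type t: type (e -> t).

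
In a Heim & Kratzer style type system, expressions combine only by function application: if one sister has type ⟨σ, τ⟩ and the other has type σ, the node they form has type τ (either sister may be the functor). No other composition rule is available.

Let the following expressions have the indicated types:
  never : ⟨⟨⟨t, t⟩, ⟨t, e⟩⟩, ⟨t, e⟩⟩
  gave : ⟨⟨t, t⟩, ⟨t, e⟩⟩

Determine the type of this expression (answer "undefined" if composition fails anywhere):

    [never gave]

At [never gave], never : ⟨⟨⟨t, t⟩, ⟨t, e⟩⟩, ⟨t, e⟩⟩ takes gave : ⟨⟨t, t⟩, ⟨t, e⟩⟩, giving ⟨t, e⟩.

⟨t, e⟩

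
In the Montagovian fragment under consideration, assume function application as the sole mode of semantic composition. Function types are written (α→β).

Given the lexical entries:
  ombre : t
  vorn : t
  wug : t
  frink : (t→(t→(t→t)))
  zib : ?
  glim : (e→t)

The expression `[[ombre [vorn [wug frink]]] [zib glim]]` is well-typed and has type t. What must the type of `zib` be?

((e→t)→(t→t))

For [[ombre [vorn [wug frink]]] [zib glim]] to have type t with [ombre [vorn [wug frink]]] of type t, [zib glim] must be the function: [zib glim] : (t→t).
For [zib glim] to have type (t→t) with glim of type (e→t), zib must be the function: zib : ((e→t)→(t→t)).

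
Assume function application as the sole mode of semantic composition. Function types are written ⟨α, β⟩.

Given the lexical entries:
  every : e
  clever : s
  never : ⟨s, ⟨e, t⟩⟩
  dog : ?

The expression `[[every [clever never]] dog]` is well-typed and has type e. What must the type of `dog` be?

⟨t, e⟩

For [[every [clever never]] dog] to have type e with [every [clever never]] of type t, dog must be the function: dog : ⟨t, e⟩.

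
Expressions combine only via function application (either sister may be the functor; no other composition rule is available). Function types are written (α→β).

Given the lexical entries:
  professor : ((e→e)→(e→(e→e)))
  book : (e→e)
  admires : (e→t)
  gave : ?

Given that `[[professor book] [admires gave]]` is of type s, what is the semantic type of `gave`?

((e→t)→((e→(e→e))→s))

At [[professor book] [admires gave]] (required: s): [professor book] is (e→(e→e)), which is not a function with range s; hence [admires gave] is the functor — type ((e→(e→e))→s).
At [admires gave] (required: ((e→(e→e))→s)): admires is (e→t), which is not a function with range ((e→(e→e))→s); hence gave is the functor — type ((e→t)→((e→(e→e))→s)).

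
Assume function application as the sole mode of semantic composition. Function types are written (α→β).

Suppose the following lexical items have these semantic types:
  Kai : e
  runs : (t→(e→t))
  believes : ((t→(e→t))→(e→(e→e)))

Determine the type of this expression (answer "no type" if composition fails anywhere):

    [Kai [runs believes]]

(e→e)

[runs believes]: functor believes : ((t→(e→t))→(e→(e→e))), argument runs : (t→(e→t)); result (e→(e→e)).
[Kai [runs believes]]: functor [runs believes] : (e→(e→e)), argument Kai : e; result (e→e).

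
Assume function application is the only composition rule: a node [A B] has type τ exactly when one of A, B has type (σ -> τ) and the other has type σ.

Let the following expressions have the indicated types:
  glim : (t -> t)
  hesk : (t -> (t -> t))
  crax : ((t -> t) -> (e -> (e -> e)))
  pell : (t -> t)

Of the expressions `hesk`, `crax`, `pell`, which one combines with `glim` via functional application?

crax

hesk : (t -> (t -> t)) — neither side's domain matches the other.
crax — combines: crax : ((t -> t) -> (e -> (e -> e))) takes glim : (t -> t) as argument, giving (e -> (e -> e)).
pell : (t -> t) — neither side's domain matches the other.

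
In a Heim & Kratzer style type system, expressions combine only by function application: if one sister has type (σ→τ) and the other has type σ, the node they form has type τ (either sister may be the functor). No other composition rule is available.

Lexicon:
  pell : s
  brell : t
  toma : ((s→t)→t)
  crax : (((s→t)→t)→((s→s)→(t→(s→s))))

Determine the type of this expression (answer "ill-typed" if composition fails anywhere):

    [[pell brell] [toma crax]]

ill-typed

[pell brell]: s with t — neither is a function whose domain matches the other; composition fails here.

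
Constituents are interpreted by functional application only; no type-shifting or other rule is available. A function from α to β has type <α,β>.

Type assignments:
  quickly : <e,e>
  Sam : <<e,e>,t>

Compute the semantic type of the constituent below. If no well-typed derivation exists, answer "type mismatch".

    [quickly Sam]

At [quickly Sam], Sam : <<e,e>,t> takes quickly : <e,e>, giving t.

t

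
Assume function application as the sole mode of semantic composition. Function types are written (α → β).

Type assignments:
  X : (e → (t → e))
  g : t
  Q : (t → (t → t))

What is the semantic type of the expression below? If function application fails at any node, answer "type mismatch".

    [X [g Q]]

type mismatch

[g Q] — Q of type (t → (t → t)) combines with g of type t: type (t → t).
[X [g Q]]: (e → (t → e)) and (t → t) cannot combine by function application — type clash.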